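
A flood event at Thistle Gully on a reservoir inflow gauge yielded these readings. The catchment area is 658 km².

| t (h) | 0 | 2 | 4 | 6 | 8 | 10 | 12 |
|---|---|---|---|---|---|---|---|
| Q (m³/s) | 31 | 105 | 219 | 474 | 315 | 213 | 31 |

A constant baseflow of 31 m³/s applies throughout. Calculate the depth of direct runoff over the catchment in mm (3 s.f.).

Direct runoff: 0.0, 74.0, 188.0, 443.0, 284.0, 182.0, 0.0 m³/s; ΣQ_DR = 1171 m³/s.
V = ΣQ_DR · Δt = 1171 × 7200 s = 8.431 × 10^6 m³.
Over A = 658 km², depth = V / A = 12.8 mm.

d ≈ 12.8 mm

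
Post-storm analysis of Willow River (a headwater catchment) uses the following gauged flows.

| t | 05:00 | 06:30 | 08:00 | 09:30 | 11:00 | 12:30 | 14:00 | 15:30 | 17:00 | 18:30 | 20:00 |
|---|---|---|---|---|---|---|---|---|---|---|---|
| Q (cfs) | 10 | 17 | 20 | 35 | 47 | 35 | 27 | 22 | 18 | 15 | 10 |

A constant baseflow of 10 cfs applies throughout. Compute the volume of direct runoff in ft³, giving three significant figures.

Direct-runoff ordinates (Q − Q_b): 0.0, 7.0, 10.0, 25.0, 37.0, 25.0, 17.0, 12.0, 8.0, 5.0, 0.0 cfs.
ΣQ_DR = 146.0 cfs.
With Δt = 1.5 h = 5400 s, V = ΣQ_DR · Δt = 146.0 × 5400 = 7.88 × 10^5 ft³.

V ≈ 7.88 × 10^5 ft³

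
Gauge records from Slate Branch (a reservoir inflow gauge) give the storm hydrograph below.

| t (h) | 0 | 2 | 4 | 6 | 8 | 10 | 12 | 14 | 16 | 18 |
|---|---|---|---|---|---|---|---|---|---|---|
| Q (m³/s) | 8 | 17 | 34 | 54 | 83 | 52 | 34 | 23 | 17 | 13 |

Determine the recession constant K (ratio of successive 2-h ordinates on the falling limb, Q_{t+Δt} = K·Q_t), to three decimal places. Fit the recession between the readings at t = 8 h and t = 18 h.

Using the recession-limb readings at t = 8 h and t = 18 h: Q falls from 83 to 13 m³/s over 5 intervals.
K = (Q₂/Q₁)^(1/5) = (13/83)^(1/5) = 0.690.

K ≈ 0.690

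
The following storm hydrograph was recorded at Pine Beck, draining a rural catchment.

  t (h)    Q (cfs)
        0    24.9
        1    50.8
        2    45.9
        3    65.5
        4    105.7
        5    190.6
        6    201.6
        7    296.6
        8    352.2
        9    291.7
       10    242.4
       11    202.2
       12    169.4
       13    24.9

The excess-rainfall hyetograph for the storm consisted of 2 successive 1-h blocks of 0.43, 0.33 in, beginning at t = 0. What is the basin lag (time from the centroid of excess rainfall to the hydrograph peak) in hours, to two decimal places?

t_L ≈ 7.07 h

Centroid of excess rainfall: t_c = Σ P_i·t̄_i / ΣP_i = 0.9342 h (block centres at 0.5, 1.5 h).
Hydrograph peak occurs at t = 8 h, so basin lag t_L = 8 − 0.9342 = 7.07 h.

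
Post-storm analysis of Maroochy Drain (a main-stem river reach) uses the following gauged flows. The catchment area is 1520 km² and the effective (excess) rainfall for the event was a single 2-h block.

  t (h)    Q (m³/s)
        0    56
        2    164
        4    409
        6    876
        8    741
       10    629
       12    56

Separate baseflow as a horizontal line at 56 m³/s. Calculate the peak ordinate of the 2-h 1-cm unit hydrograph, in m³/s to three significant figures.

U_p ≈ 682 m³/s

Direct runoff: 0.0, 108.0, 353.0, 820.0, 685.0, 573.0, 0.0 m³/s; ΣQ_DR = 2539 m³/s, peak = 820.0 m³/s.
Runoff depth d = ΣQ_DR·Δt / A = 2539 × 7200 / (1520 km²) = 12.03 mm.
The 1-cm UH is the DRH scaled by (10 mm)/d, so U_p = 820.0 × 10/12.03 = 682 m³/s.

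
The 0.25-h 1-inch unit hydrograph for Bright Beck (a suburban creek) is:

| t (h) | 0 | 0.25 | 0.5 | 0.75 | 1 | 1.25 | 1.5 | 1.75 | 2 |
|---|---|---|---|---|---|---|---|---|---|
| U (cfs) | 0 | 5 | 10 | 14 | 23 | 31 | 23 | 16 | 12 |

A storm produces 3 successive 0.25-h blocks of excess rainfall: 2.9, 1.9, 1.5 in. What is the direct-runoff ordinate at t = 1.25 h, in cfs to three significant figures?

By discrete convolution, Q_j = Σ (P_i / 1 in) · U_{j−i}.
At t = 1.25 h (j=5): Q = (2.9/1)·31 + (1.9/1)·23 + (1.5/1)·14 = 155 cfs.

Q ≈ 155 cfs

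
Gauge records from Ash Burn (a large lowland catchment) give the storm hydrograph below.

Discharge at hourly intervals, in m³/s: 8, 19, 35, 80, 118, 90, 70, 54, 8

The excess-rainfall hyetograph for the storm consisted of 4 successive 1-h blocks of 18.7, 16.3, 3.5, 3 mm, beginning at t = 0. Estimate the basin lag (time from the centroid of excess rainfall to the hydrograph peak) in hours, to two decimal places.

t_L ≈ 2.72 h

Centroid of excess rainfall: t_c = Σ P_i·t̄_i / ΣP_i = 1.2783 h (block centres at 0.5, 1.5, 2.5, 3.5 h).
Hydrograph peak occurs at t = 4 h, so basin lag t_L = 4 − 1.2783 = 2.72 h.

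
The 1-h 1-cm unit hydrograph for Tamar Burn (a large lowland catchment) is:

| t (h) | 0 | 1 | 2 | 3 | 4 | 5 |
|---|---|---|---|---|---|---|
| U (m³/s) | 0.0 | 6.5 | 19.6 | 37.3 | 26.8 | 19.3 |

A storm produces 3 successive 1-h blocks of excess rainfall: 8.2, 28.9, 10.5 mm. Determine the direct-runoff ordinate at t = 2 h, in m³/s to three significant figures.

By discrete convolution, Q_j = Σ (P_i / 10 mm) · U_{j−i}.
At t = 2 h (j=2): Q = (8.2/10)·19.6 + (28.9/10)·6.5 + (10.5/10)·0.0 = 34.9 m³/s.

Q ≈ 34.9 m³/s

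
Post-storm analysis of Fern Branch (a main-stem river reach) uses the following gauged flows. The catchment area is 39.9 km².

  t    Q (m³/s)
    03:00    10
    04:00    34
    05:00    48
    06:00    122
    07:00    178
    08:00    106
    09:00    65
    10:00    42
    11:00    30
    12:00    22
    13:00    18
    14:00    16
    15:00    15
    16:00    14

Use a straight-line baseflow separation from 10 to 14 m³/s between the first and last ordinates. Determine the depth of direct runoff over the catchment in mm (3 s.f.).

d ≈ 49.8 mm

Direct runoff: 0.00, 23.69, 37.38, 111.08, 166.77, 94.46, 53.15, 29.85, 17.54, 9.23, 4.92, 2.62, 1.31, 0.00 m³/s; ΣQ_DR = 552.0 m³/s.
V = ΣQ_DR · Δt = 552.0 × 3600 s = 1.987 × 10^6 m³.
Over A = 39.9 km², depth = V / A = 49.8 mm.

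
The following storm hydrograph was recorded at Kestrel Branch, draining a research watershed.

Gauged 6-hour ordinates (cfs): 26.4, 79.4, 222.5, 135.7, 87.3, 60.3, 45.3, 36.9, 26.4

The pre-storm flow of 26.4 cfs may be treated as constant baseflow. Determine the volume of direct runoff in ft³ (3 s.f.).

Direct-runoff ordinates (Q − Q_b): 0.0, 53.0, 196.1, 109.3, 60.9, 33.9, 18.9, 10.5, 0.0 cfs.
ΣQ_DR = 482.6 cfs.
With Δt = 6 h = 21600 s, V = ΣQ_DR · Δt = 482.6 × 21600 = 1.04 × 10^7 ft³.

V ≈ 1.04 × 10^7 ft³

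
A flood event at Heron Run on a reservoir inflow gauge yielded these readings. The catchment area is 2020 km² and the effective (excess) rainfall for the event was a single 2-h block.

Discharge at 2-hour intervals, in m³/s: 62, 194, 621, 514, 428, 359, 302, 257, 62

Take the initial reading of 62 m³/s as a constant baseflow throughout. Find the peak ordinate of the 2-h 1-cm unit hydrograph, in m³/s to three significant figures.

Direct runoff: 0.0, 132.0, 559.0, 452.0, 366.0, 297.0, 240.0, 195.0, 0.0 m³/s; ΣQ_DR = 2241 m³/s, peak = 559.0 m³/s.
Runoff depth d = ΣQ_DR·Δt / A = 2241 × 7200 / (2020 km²) = 7.988 mm.
The 1-cm UH is the DRH scaled by (10 mm)/d, so U_p = 559.0 × 10/7.988 = 700 m³/s.

U_p ≈ 700 m³/s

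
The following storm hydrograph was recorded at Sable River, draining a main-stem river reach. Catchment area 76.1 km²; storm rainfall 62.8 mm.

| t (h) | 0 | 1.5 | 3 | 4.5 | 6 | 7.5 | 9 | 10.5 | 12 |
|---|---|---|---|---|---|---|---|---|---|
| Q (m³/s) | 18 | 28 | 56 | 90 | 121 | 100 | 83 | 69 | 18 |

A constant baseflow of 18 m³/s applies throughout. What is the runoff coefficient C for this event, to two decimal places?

C ≈ 0.48

ΣQ_DR = 421.0 m³/s; V = ΣQ_DR·Δt = 2.273 × 10^6 m³.
Runoff depth d = V / A = 29.87 mm.
C = d / P = 29.87 / 62.8 = 0.48.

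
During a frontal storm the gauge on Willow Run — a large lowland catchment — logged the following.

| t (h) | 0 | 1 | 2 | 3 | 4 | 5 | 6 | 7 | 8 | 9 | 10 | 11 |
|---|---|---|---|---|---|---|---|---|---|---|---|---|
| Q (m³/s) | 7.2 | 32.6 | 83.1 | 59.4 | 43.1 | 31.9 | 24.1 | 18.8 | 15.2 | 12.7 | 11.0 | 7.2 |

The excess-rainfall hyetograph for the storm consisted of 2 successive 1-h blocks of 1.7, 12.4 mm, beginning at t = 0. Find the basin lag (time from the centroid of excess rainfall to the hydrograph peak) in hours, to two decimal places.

Centroid of excess rainfall: t_c = Σ P_i·t̄_i / ΣP_i = 1.3794 h (block centres at 0.5, 1.5 h).
Hydrograph peak occurs at t = 2 h, so basin lag t_L = 2 − 1.3794 = 0.62 h.

t_L ≈ 0.62 h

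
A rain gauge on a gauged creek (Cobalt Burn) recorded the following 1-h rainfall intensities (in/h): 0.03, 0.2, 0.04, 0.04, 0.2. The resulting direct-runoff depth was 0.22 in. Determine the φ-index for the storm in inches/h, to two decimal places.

Only the 2 blocks with intensity above φ contribute runoff: 0.2, 0.2 in/h.
Σ(I−φ)·Δt = d  ⇒  (0.2+0.2 − 2φ)·1 = 0.22
φ = (0.4000 − 0.22/1) / 2 = 0.09 in/h.

φ ≈ 0.09 in/h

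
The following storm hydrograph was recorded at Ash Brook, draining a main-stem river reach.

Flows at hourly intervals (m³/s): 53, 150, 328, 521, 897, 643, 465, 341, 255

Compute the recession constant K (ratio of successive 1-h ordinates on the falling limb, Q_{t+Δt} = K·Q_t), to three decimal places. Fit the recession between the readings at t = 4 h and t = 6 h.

K ≈ 0.720

Using the recession-limb readings at t = 4 h and t = 6 h: Q falls from 897 to 465 m³/s over 2 intervals.
K = (Q₂/Q₁)^(1/2) = (465/897)^(1/2) = 0.720.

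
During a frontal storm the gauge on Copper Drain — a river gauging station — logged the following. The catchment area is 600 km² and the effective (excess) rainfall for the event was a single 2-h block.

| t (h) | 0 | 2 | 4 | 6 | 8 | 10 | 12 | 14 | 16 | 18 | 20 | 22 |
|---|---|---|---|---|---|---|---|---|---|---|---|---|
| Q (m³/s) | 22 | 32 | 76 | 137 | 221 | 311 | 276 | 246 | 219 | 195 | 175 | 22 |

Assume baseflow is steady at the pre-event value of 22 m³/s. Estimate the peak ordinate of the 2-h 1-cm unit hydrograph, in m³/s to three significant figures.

U_p ≈ 144 m³/s

Direct runoff: 0.0, 10.0, 54.0, 115.0, 199.0, 289.0, 254.0, 224.0, 197.0, 173.0, 153.0, 0.0 m³/s; ΣQ_DR = 1668 m³/s, peak = 289.0 m³/s.
Runoff depth d = ΣQ_DR·Δt / A = 1668 × 7200 / (600 km²) = 20.02 mm.
The 1-cm UH is the DRH scaled by (10 mm)/d, so U_p = 289.0 × 10/20.02 = 144 m³/s.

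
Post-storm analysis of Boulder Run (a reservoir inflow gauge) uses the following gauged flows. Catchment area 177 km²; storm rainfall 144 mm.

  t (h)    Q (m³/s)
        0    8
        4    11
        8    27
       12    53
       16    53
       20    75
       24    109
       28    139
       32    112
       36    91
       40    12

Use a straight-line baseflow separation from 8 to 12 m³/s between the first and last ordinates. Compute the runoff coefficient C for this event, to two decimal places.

ΣQ_DR = 580.0 m³/s; V = ΣQ_DR·Δt = 8.352 × 10^6 m³.
Runoff depth d = V / A = 47.19 mm.
C = d / P = 47.19 / 144 = 0.33.

C ≈ 0.33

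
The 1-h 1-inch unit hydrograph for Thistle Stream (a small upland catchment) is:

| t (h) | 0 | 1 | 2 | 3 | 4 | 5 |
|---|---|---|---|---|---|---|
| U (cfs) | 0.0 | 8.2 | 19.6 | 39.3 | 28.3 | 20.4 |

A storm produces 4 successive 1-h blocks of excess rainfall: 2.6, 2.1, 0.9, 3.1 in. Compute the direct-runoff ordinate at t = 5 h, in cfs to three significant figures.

Q ≈ 209 cfs

By discrete convolution, Q_j = Σ (P_i / 1 in) · U_{j−i}.
At t = 5 h (j=5): Q = (2.6/1)·20.4 + (2.1/1)·28.3 + (0.9/1)·39.3 + (3.1/1)·19.6 = 209 cfs.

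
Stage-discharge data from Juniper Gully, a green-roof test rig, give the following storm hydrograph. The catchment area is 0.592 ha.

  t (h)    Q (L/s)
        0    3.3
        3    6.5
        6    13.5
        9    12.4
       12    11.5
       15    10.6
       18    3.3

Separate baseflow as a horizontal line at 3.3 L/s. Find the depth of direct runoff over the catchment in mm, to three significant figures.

d ≈ 69.3 mm

Direct runoff: 0.0, 3.2, 10.2, 9.1, 8.2, 7.3, 0.0 L/s; ΣQ_DR = 38.00 L/s.
V = ΣQ_DR · Δt = 38.00 × 10800 s = 4.104 × 10^5 L.
Over A = 0.592 ha, depth = V / A = 69.3 mm.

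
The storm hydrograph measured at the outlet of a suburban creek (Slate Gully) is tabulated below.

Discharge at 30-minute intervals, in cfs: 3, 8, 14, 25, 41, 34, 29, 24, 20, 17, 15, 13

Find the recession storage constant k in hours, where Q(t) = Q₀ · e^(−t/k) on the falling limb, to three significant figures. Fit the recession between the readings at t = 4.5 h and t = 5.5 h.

k ≈ 3.73 h

On the falling limb, Q drops from 17 to 13 cfs between t = 4.5 h and t = 5.5 h (Δt = 1 h).
k = −Δt / ln(Q₂/Q₁) = −1 / ln(13/17) = 3.73 h.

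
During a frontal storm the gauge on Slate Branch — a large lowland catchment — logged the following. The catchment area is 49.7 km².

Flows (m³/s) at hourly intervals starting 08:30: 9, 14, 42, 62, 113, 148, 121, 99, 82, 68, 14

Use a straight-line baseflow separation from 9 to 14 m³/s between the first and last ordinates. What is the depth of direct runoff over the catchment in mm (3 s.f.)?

Direct runoff: 0.00, 4.50, 32.00, 51.50, 102.00, 136.50, 109.00, 86.50, 69.00, 54.50, 0.00 m³/s; ΣQ_DR = 645.5 m³/s.
V = ΣQ_DR · Δt = 645.5 × 3600 s = 2.324 × 10^6 m³.
Over A = 49.7 km², depth = V / A = 46.8 mm.

d ≈ 46.8 mm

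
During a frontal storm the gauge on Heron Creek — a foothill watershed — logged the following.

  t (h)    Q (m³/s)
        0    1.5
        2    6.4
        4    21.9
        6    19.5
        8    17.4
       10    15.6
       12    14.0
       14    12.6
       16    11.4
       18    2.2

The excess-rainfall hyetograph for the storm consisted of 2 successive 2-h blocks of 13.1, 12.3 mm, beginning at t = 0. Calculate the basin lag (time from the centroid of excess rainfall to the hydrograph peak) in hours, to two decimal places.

t_L ≈ 2.03 h

Centroid of excess rainfall: t_c = Σ P_i·t̄_i / ΣP_i = 1.9685 h (block centres at 1, 3 h).
Hydrograph peak occurs at t = 4 h, so basin lag t_L = 4 − 1.9685 = 2.03 h.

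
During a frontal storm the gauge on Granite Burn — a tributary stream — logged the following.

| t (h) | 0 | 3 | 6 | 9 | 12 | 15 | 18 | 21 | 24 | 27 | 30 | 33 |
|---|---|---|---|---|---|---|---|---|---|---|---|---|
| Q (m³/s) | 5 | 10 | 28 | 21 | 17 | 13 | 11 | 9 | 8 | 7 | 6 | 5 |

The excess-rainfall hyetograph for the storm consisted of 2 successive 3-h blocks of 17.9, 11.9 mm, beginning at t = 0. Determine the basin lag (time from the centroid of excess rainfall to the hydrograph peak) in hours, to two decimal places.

t_L ≈ 3.30 h

Centroid of excess rainfall: t_c = Σ P_i·t̄_i / ΣP_i = 2.6980 h (block centres at 1.5, 4.5 h).
Hydrograph peak occurs at t = 6 h, so basin lag t_L = 6 − 2.6980 = 3.30 h.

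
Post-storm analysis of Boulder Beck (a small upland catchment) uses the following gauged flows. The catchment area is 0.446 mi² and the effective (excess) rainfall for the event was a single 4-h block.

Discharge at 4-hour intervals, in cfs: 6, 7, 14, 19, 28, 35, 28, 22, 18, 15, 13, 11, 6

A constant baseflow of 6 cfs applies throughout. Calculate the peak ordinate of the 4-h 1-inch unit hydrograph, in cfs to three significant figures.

Direct runoff: 0.0, 1.0, 8.0, 13.0, 22.0, 29.0, 22.0, 16.0, 12.0, 9.0, 7.0, 5.0, 0.0 cfs; ΣQ_DR = 144.0 cfs, peak = 29.0 cfs.
Runoff depth d = ΣQ_DR·Δt / A = 144.0 × 14400 / (0.446 mi²) = 2.001 in.
The 1-inch UH is the DRH scaled by (1 in)/d, so U_p = 29.0 × 1/2.001 = 14.5 cfs.

U_p ≈ 14.5 cfs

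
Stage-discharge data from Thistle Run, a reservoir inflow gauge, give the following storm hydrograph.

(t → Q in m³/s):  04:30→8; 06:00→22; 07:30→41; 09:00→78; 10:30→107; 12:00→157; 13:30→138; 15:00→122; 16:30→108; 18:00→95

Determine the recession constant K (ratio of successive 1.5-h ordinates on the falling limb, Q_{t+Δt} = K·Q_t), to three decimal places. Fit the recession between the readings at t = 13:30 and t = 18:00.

Using the recession-limb readings at t = 13:30 and t = 18:00: Q falls from 138 to 95 m³/s over 3 intervals.
K = (Q₂/Q₁)^(1/3) = (95/138)^(1/3) = 0.883.

K ≈ 0.883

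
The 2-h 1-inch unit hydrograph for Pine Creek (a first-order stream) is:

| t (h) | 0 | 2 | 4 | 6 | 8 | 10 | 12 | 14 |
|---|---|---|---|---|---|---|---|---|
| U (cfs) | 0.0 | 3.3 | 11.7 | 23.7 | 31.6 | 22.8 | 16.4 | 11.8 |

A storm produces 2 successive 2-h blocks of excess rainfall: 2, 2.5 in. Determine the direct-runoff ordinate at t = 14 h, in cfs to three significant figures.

By discrete convolution, Q_j = Σ (P_i / 1 in) · U_{j−i}.
At t = 14 h (j=7): Q = (2/1)·11.8 + (2.5/1)·16.4 = 64.6 cfs.

Q ≈ 64.6 cfs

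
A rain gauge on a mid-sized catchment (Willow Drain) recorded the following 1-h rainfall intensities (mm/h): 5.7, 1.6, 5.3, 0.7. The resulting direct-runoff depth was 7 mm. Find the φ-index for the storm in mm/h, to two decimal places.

Only the 2 blocks with intensity above φ contribute runoff: 5.7, 5.3 mm/h.
Σ(I−φ)·Δt = d  ⇒  (5.7+5.3 − 2φ)·1 = 7
φ = (11.00 − 7/1) / 2 = 2.00 mm/h.

φ ≈ 2.00 mm/h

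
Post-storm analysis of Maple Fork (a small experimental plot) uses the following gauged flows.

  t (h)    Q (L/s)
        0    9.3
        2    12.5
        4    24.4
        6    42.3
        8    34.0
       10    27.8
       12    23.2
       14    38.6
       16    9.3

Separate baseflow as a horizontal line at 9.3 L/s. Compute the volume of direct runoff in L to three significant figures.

V ≈ 9.91 × 10^5 L

Direct-runoff ordinates (Q − Q_b): 0.0, 3.2, 15.1, 33.0, 24.7, 18.5, 13.9, 29.3, 0.0 L/s.
ΣQ_DR = 137.7 L/s.
With Δt = 2 h = 7200 s, V = ΣQ_DR · Δt = 137.7 × 7200 = 9.91 × 10^5 L.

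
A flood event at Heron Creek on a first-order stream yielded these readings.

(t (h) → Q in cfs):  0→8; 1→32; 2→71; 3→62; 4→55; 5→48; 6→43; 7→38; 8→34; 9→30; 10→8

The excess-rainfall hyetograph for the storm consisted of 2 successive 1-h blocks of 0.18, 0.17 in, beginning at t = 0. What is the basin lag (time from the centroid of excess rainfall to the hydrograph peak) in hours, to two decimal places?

Centroid of excess rainfall: t_c = Σ P_i·t̄_i / ΣP_i = 0.9857 h (block centres at 0.5, 1.5 h).
Hydrograph peak occurs at t = 2 h, so basin lag t_L = 2 − 0.9857 = 1.01 h.

t_L ≈ 1.01 h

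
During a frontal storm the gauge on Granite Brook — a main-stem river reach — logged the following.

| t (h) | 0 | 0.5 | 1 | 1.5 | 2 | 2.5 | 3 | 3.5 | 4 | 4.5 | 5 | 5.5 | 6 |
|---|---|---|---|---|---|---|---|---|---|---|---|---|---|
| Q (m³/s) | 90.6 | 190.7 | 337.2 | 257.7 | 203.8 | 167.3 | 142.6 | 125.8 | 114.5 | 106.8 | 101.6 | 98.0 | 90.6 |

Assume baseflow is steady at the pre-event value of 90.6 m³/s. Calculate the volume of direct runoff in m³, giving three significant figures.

V ≈ 1.53 × 10^6 m³

Direct-runoff ordinates (Q − Q_b): 0.0, 100.1, 246.6, 167.1, 113.2, 76.7, 52.0, 35.2, 23.9, 16.2, 11.0, 7.4, 0.0 m³/s.
ΣQ_DR = 849.4 m³/s.
With Δt = 0.5 h = 1800 s, V = ΣQ_DR · Δt = 849.4 × 1800 = 1.53 × 10^6 m³.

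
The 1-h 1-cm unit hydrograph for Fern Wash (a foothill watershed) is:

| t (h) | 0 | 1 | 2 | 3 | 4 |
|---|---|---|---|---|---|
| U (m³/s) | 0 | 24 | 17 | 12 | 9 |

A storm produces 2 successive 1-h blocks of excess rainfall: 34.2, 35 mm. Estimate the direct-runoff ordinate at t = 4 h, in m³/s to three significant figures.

By discrete convolution, Q_j = Σ (P_i / 10 mm) · U_{j−i}.
At t = 4 h (j=4): Q = (34.2/10)·9 + (35/10)·12 = 72.8 m³/s.

Q ≈ 72.8 m³/s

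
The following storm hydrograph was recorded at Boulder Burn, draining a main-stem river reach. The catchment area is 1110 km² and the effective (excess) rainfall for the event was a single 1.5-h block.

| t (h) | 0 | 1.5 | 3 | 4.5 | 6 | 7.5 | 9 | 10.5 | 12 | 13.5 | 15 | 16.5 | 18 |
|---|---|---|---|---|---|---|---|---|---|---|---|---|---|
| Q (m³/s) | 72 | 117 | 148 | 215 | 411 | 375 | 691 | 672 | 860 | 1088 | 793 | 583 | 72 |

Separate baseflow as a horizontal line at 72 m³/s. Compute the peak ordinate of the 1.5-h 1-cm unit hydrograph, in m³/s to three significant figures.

U_p ≈ 405 m³/s

Direct runoff: 0.0, 45.0, 76.0, 143.0, 339.0, 303.0, 619.0, 600.0, 788.0, 1016.0, 721.0, 511.0, 0.0 m³/s; ΣQ_DR = 5161 m³/s, peak = 1016.0 m³/s.
Runoff depth d = ΣQ_DR·Δt / A = 5161 × 5400 / (1110 km²) = 25.11 mm.
The 1-cm UH is the DRH scaled by (10 mm)/d, so U_p = 1016.0 × 10/25.11 = 405 m³/s.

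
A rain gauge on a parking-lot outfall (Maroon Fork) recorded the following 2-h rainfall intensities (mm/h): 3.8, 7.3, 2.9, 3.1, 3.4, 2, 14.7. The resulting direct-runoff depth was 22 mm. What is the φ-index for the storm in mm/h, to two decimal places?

Only the 2 blocks with intensity above φ contribute runoff: 7.3, 14.7 mm/h.
Σ(I−φ)·Δt = d  ⇒  (7.3+14.7 − 2φ)·2 = 22
φ = (22.00 − 22/2) / 2 = 5.50 mm/h.

φ ≈ 5.50 mm/h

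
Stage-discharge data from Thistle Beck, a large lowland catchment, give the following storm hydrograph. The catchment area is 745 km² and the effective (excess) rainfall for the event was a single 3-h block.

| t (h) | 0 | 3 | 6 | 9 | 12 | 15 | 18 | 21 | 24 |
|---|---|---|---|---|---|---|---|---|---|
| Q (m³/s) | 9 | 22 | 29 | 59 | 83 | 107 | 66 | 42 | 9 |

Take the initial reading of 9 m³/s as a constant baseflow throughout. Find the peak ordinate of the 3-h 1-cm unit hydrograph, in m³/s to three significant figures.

Direct runoff: 0.0, 13.0, 20.0, 50.0, 74.0, 98.0, 57.0, 33.0, 0.0 m³/s; ΣQ_DR = 345.0 m³/s, peak = 98.0 m³/s.
Runoff depth d = ΣQ_DR·Δt / A = 345.0 × 10800 / (745 km²) = 5.001 mm.
The 1-cm UH is the DRH scaled by (10 mm)/d, so U_p = 98.0 × 10/5.001 = 196 m³/s.

U_p ≈ 196 m³/s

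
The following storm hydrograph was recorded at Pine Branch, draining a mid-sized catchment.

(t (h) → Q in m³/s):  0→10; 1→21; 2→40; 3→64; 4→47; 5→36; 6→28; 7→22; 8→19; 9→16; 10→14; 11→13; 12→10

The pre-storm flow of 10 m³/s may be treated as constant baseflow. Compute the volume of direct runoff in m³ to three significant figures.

Direct-runoff ordinates (Q − Q_b): 0.0, 11.0, 30.0, 54.0, 37.0, 26.0, 18.0, 12.0, 9.0, 6.0, 4.0, 3.0, 0.0 m³/s.
ΣQ_DR = 210.0 m³/s.
With Δt = 1 h = 3600 s, V = ΣQ_DR · Δt = 210.0 × 3600 = 7.56 × 10^5 m³.

V ≈ 7.56 × 10^5 m³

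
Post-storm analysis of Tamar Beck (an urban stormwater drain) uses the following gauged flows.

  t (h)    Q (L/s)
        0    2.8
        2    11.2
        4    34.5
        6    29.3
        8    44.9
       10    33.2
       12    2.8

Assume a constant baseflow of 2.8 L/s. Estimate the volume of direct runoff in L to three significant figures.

Direct-runoff ordinates (Q − Q_b): 0.0, 8.4, 31.7, 26.5, 42.1, 30.4, 0.0 L/s.
ΣQ_DR = 139.1 L/s.
With Δt = 2 h = 7200 s, V = ΣQ_DR · Δt = 139.1 × 7200 = 1.00 × 10^6 L.

V ≈ 1.00 × 10^6 L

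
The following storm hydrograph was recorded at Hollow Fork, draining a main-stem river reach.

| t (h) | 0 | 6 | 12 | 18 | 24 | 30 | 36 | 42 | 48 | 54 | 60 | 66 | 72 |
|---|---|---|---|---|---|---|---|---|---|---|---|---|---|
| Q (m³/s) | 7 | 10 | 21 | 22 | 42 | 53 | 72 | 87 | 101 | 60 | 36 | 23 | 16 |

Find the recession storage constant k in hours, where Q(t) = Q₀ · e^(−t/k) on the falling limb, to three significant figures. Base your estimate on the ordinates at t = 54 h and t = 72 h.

k ≈ 13.6 h

On the falling limb, Q drops from 60 to 16 m³/s between t = 54 h and t = 72 h (Δt = 18 h).
k = −Δt / ln(Q₂/Q₁) = −18 / ln(16/60) = 13.6 h.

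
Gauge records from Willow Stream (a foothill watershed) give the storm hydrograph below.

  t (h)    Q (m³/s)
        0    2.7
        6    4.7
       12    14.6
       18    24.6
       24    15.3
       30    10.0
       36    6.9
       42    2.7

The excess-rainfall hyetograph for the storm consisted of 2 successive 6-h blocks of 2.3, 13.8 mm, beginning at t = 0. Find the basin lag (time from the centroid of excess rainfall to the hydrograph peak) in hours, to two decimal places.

Centroid of excess rainfall: t_c = Σ P_i·t̄_i / ΣP_i = 8.1429 h (block centres at 3, 9 h).
Hydrograph peak occurs at t = 18 h, so basin lag t_L = 18 − 8.1429 = 9.86 h.

t_L ≈ 9.86 h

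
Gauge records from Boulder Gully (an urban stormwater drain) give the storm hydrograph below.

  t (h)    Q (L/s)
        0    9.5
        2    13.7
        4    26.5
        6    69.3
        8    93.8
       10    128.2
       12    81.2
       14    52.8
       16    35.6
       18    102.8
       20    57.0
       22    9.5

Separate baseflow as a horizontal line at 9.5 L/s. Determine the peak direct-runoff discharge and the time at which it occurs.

Subtracting baseflow gives direct-runoff ordinates: 0.0, 4.2, 17.0, 59.8, 84.3, 118.7, 71.7, 43.3, 26.1, 93.3, 47.5, 0.0 L/s.
The maximum is 118.7 L/s, occurring at the reading for t = 10 h.

Q_p = 118.7 L/s at t = 10 h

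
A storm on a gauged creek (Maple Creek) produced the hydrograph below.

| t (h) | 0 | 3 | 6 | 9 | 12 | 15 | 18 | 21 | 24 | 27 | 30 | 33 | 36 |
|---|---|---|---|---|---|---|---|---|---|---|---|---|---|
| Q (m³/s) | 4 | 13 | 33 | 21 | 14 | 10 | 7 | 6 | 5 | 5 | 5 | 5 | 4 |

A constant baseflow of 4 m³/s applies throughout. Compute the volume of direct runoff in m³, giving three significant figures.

Direct-runoff ordinates (Q − Q_b): 0.0, 9.0, 29.0, 17.0, 10.0, 6.0, 3.0, 2.0, 1.0, 1.0, 1.0, 1.0, 0.0 m³/s.
ΣQ_DR = 80.00 m³/s.
With Δt = 3 h = 10800 s, V = ΣQ_DR · Δt = 80.00 × 10800 = 8.64 × 10^5 m³.

V ≈ 8.64 × 10^5 m³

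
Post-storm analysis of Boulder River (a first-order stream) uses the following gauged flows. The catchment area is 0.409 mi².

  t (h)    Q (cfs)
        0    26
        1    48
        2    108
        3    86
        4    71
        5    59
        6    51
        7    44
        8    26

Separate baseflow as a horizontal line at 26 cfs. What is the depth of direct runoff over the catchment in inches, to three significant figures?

Direct runoff: 0.0, 22.0, 82.0, 60.0, 45.0, 33.0, 25.0, 18.0, 0.0 cfs; ΣQ_DR = 285.0 cfs.
V = ΣQ_DR · Δt = 285.0 × 3600 s = 1.026 × 10^6 ft³.
Over A = 0.409 mi², depth = V / A = 1.08 in.

d ≈ 1.08 in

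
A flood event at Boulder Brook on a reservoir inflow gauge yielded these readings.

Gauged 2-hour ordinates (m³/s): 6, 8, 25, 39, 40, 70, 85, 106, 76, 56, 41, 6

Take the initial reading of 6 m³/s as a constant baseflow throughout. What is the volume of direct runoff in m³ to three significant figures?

V ≈ 3.50 × 10^6 m³

Direct-runoff ordinates (Q − Q_b): 0.0, 2.0, 19.0, 33.0, 34.0, 64.0, 79.0, 100.0, 70.0, 50.0, 35.0, 0.0 m³/s.
ΣQ_DR = 486.0 m³/s.
With Δt = 2 h = 7200 s, V = ΣQ_DR · Δt = 486.0 × 7200 = 3.50 × 10^6 m³.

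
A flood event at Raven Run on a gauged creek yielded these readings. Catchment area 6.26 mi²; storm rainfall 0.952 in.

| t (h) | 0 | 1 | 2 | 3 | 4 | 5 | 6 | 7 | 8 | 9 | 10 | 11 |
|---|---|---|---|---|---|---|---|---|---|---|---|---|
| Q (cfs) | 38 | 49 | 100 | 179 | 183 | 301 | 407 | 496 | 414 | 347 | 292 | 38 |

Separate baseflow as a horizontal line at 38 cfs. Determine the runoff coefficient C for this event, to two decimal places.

C ≈ 0.62

ΣQ_DR = 2388 cfs; V = ΣQ_DR·Δt = 8.597 × 10^6 ft³.
Runoff depth d = V / A = 0.5911 in.
C = d / P = 0.5911 / 0.952 = 0.62.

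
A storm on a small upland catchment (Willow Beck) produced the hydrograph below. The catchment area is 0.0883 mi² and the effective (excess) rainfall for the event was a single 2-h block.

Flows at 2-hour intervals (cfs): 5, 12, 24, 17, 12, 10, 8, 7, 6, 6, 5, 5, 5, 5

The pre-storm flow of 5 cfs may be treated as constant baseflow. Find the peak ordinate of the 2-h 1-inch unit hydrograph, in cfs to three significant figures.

U_p ≈ 9.50 cfs

Direct runoff: 0.0, 7.0, 19.0, 12.0, 7.0, 5.0, 3.0, 2.0, 1.0, 1.0, 0.0, 0.0, 0.0, 0.0 cfs; ΣQ_DR = 57.00 cfs, peak = 19.0 cfs.
Runoff depth d = ΣQ_DR·Δt / A = 57.00 × 7200 / (0.0883 mi²) = 2.001 in.
The 1-inch UH is the DRH scaled by (1 in)/d, so U_p = 19.0 × 1/2.001 = 9.50 cfs.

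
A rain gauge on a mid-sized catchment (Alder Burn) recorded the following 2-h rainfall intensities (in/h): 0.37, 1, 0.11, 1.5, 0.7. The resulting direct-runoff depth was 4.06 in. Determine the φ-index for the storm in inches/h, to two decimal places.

Only the 3 blocks with intensity above φ contribute runoff: 1, 1.5, 0.7 in/h.
Σ(I−φ)·Δt = d  ⇒  (1+1.5+0.7 − 3φ)·2 = 4.06
φ = (3.200 − 4.06/2) / 3 = 0.39 in/h.

φ ≈ 0.39 in/h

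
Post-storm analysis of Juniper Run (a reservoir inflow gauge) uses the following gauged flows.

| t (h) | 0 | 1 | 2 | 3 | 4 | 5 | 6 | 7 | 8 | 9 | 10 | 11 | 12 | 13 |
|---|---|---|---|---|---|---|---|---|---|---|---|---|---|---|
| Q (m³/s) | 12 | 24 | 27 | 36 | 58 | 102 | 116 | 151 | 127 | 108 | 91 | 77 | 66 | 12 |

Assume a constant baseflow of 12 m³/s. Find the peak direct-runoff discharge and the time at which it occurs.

Subtracting baseflow gives direct-runoff ordinates: 0.0, 12.0, 15.0, 24.0, 46.0, 90.0, 104.0, 139.0, 115.0, 96.0, 79.0, 65.0, 54.0, 0.0 m³/s.
The maximum is 139.0 m³/s, occurring at the reading for t = 7 h.

Q_p = 139.0 m³/s at t = 7 h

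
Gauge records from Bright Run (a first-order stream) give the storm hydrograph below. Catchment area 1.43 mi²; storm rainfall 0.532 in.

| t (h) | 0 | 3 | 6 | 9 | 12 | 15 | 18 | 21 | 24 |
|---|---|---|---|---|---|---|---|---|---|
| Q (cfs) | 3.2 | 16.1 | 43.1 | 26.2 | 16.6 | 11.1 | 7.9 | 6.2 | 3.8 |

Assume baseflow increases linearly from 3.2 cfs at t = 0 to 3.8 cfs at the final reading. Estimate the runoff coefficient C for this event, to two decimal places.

C ≈ 0.63

ΣQ_DR = 102.7 cfs; V = ΣQ_DR·Δt = 1.109 × 10^6 ft³.
Runoff depth d = V / A = 0.3339 in.
C = d / P = 0.3339 / 0.532 = 0.63.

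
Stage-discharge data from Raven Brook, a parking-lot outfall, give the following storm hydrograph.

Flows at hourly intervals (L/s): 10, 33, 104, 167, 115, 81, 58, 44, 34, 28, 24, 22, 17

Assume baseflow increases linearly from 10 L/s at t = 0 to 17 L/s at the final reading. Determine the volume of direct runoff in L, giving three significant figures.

V ≈ 2.02 × 10^6 L

Direct-runoff ordinates (Q − Q_b): 0.00, 22.42, 92.83, 155.25, 102.67, 68.08, 44.50, 29.92, 19.33, 12.75, 8.17, 5.58, 0.00 L/s.
ΣQ_DR = 561.5 L/s.
With Δt = 1 h = 3600 s, V = ΣQ_DR · Δt = 561.5 × 3600 = 2.02 × 10^6 L.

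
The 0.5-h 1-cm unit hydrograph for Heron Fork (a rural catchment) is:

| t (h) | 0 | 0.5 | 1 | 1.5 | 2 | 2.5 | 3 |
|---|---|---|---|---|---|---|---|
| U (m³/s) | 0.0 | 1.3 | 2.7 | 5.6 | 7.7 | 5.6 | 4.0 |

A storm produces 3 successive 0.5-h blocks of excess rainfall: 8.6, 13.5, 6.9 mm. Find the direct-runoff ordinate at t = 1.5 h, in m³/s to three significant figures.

By discrete convolution, Q_j = Σ (P_i / 10 mm) · U_{j−i}.
At t = 1.5 h (j=3): Q = (8.6/10)·5.6 + (13.5/10)·2.7 + (6.9/10)·1.3 = 9.36 m³/s.

Q ≈ 9.36 m³/s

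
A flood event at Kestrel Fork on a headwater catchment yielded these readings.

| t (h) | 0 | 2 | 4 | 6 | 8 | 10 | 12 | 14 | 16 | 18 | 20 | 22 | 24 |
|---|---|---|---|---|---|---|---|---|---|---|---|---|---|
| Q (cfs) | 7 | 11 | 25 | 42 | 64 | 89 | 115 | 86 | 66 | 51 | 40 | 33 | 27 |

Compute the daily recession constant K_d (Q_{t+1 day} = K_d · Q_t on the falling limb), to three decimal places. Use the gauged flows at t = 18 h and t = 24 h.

K_d ≈ 0.079

Between t = 18 h and t = 24 h the flow falls from 51 to 27 cfs over 3×2 h = 6 h.
Per-interval ratio K = (27/51)^(1/3) = 0.8090; K_d = K^(24/2) = 0.079.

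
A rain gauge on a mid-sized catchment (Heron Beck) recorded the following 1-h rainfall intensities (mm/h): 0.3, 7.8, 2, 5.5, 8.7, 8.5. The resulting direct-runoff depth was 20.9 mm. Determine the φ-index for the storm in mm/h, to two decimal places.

φ ≈ 2.40 mm/h

Only the 4 blocks with intensity above φ contribute runoff: 7.8, 5.5, 8.7, 8.5 mm/h.
Σ(I−φ)·Δt = d  ⇒  (7.8+5.5+8.7+8.5 − 4φ)·1 = 20.9
φ = (30.50 − 20.9/1) / 4 = 2.40 mm/h.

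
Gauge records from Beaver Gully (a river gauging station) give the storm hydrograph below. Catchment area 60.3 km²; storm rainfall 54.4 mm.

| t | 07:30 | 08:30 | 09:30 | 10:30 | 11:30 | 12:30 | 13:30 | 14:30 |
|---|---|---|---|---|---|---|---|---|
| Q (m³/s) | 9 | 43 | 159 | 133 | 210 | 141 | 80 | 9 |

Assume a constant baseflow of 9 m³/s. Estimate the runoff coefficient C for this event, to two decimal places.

ΣQ_DR = 712.0 m³/s; V = ΣQ_DR·Δt = 2.563 × 10^6 m³.
Runoff depth d = V / A = 42.51 mm.
C = d / P = 42.51 / 54.4 = 0.78.

C ≈ 0.78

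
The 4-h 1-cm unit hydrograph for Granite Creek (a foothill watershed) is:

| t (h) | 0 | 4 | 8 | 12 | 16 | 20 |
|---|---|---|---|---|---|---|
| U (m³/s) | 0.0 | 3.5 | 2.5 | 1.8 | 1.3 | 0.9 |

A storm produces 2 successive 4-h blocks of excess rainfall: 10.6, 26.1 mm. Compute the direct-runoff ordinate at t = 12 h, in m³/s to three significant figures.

By discrete convolution, Q_j = Σ (P_i / 10 mm) · U_{j−i}.
At t = 12 h (j=3): Q = (10.6/10)·1.8 + (26.1/10)·2.5 = 8.43 m³/s.

Q ≈ 8.43 m³/s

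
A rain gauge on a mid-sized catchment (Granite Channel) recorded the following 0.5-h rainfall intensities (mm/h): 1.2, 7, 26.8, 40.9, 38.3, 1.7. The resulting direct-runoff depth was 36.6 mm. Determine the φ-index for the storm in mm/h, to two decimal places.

φ ≈ 10.93 mm/h

Only the 3 blocks with intensity above φ contribute runoff: 26.8, 40.9, 38.3 mm/h.
Σ(I−φ)·Δt = d  ⇒  (26.8+40.9+38.3 − 3φ)·0.5 = 36.6
φ = (106.0 − 36.6/0.5) / 3 = 10.93 mm/h.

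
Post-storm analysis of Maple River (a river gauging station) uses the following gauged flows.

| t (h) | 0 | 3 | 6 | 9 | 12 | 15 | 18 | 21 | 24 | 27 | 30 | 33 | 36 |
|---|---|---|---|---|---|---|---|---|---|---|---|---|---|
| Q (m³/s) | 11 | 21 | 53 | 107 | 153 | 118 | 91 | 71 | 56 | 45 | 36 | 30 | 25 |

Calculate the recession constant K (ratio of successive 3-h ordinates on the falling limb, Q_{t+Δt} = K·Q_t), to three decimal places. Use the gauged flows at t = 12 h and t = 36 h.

K ≈ 0.797

Using the recession-limb readings at t = 12 h and t = 36 h: Q falls from 153 to 25 m³/s over 8 intervals.
K = (Q₂/Q₁)^(1/8) = (25/153)^(1/8) = 0.797.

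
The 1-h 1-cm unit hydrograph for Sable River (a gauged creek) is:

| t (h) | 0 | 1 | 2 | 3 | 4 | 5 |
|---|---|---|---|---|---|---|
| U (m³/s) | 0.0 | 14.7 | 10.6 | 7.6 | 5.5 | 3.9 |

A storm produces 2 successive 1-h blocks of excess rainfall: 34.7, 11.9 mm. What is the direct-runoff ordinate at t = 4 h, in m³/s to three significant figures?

Q ≈ 28.1 m³/s

By discrete convolution, Q_j = Σ (P_i / 10 mm) · U_{j−i}.
At t = 4 h (j=4): Q = (34.7/10)·5.5 + (11.9/10)·7.6 = 28.1 m³/s.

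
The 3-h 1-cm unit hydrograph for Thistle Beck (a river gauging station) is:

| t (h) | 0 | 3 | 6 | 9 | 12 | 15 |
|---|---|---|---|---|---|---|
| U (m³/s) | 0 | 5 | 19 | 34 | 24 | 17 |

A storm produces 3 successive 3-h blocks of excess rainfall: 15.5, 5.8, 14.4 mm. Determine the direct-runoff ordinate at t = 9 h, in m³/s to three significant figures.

Q ≈ 70.9 m³/s

By discrete convolution, Q_j = Σ (P_i / 10 mm) · U_{j−i}.
At t = 9 h (j=3): Q = (15.5/10)·34 + (5.8/10)·19 + (14.4/10)·5 = 70.9 m³/s.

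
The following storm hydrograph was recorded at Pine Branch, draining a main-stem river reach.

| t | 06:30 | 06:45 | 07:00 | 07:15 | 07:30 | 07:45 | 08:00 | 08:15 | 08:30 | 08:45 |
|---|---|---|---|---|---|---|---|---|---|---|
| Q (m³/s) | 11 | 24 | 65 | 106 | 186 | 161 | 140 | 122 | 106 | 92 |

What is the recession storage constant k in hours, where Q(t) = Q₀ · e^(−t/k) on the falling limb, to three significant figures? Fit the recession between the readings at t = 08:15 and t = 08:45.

k ≈ 1.77 h

On the falling limb, Q drops from 122 to 92 m³/s between t = 08:15 and t = 08:45 (Δt = 0.5 h).
k = −Δt / ln(Q₂/Q₁) = −0.5 / ln(92/122) = 1.77 h.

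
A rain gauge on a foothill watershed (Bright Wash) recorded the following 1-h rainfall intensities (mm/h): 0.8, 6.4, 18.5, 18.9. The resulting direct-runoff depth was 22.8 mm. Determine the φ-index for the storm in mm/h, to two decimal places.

φ ≈ 7.30 mm/h

Only the 2 blocks with intensity above φ contribute runoff: 18.5, 18.9 mm/h.
Σ(I−φ)·Δt = d  ⇒  (18.5+18.9 − 2φ)·1 = 22.8
φ = (37.40 − 22.8/1) / 2 = 7.30 mm/h.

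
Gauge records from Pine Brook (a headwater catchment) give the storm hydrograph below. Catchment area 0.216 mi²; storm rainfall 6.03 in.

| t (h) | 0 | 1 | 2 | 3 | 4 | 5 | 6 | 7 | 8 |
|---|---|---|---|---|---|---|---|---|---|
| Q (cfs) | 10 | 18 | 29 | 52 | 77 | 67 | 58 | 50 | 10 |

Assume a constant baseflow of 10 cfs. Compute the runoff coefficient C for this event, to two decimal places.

C ≈ 0.33

ΣQ_DR = 281.0 cfs; V = ΣQ_DR·Δt = 1.012 × 10^6 ft³.
Runoff depth d = V / A = 2.016 in.
C = d / P = 2.016 / 6.03 = 0.33.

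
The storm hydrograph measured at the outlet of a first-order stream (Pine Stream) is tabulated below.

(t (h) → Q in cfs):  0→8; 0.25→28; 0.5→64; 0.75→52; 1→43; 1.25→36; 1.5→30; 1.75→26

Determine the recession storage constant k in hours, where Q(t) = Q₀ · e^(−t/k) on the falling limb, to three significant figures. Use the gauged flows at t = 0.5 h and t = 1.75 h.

On the falling limb, Q drops from 64 to 26 cfs between t = 0.5 h and t = 1.75 h (Δt = 1.25 h).
k = −Δt / ln(Q₂/Q₁) = −1.25 / ln(26/64) = 1.39 h.

k ≈ 1.39 h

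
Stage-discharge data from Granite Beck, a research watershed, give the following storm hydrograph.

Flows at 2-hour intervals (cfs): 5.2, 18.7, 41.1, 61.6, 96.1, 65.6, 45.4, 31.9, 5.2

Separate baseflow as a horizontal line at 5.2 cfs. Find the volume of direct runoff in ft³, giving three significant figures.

Direct-runoff ordinates (Q − Q_b): 0.0, 13.5, 35.9, 56.4, 90.9, 60.4, 40.2, 26.7, 0.0 cfs.
ΣQ_DR = 324.0 cfs.
With Δt = 2 h = 7200 s, V = ΣQ_DR · Δt = 324.0 × 7200 = 2.33 × 10^6 ft³.

V ≈ 2.33 × 10^6 ft³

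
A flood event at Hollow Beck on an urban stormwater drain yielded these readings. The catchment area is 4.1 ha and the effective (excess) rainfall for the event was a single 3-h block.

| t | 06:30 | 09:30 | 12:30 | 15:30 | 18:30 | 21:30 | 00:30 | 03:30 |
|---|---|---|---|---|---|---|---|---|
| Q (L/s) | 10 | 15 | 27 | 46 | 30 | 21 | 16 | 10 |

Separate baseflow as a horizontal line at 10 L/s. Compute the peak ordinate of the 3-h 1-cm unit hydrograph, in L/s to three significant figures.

Direct runoff: 0.0, 5.0, 17.0, 36.0, 20.0, 11.0, 6.0, 0.0 L/s; ΣQ_DR = 95.00 L/s, peak = 36.0 L/s.
Runoff depth d = ΣQ_DR·Δt / A = 95.00 × 10800 / (4.1 ha) = 25.02 mm.
The 1-cm UH is the DRH scaled by (10 mm)/d, so U_p = 36.0 × 10/25.02 = 14.4 L/s.

U_p ≈ 14.4 L/s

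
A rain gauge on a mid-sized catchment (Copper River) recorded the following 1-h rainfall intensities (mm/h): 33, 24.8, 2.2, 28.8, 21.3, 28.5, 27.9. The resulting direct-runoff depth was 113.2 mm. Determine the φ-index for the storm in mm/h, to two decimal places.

φ ≈ 8.52 mm/h

Only the 6 blocks with intensity above φ contribute runoff: 33, 24.8, 28.8, 21.3, 28.5, 27.9 mm/h.
Σ(I−φ)·Δt = d  ⇒  (33+24.8+28.8+21.3+28.5+27.9 − 6φ)·1 = 113.2
φ = (164.3 − 113.2/1) / 6 = 8.52 mm/h.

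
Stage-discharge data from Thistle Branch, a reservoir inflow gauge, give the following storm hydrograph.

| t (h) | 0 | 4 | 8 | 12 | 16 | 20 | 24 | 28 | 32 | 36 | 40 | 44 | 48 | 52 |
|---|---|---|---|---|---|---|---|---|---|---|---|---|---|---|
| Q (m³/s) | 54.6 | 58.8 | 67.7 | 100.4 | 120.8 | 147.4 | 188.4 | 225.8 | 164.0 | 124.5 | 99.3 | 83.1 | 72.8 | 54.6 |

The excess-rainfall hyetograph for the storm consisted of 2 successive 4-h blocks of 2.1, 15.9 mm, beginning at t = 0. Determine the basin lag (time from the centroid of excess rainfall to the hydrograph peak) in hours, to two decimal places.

t_L ≈ 22.47 h

Centroid of excess rainfall: t_c = Σ P_i·t̄_i / ΣP_i = 5.5333 h (block centres at 2, 6 h).
Hydrograph peak occurs at t = 28 h, so basin lag t_L = 28 − 5.5333 = 22.47 h.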